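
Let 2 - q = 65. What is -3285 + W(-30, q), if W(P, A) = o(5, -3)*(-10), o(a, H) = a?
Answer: -3335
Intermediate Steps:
q = -63 (q = 2 - 1*65 = 2 - 65 = -63)
W(P, A) = -50 (W(P, A) = 5*(-10) = -50)
-3285 + W(-30, q) = -3285 - 50 = -3335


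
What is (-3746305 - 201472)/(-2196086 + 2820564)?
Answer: -3947777/624478 ≈ -6.3217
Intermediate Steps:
(-3746305 - 201472)/(-2196086 + 2820564) = -3947777/624478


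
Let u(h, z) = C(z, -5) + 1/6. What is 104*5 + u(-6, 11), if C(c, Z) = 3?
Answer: 3139/6 ≈ 523.17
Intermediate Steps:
u(h, z) = 19/6 (u(h, z) = 3 + 1/6 = 3 + ⅙ = 19/6)
104*5 + u(-6, 11) = 104*5 + 19/6 = 520 + 19/6 = 3139/6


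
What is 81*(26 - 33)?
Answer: -567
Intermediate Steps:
81*(26 - 33) = 81*(-7) = -567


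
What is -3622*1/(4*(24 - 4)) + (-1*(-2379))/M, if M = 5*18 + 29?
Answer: -120349/4760 ≈ -25.283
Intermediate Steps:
M = 119 (M = 90 + 29 = 119)
-3622*1/(4*(24 - 4)) + (-1*(-2379))/M = -3622*1/(4*(24 - 4)) - 1*(-2379)/119 = -3622/(4*20) + 2379*(1/119) = -3622/80 + 2379/119 = -3622*1/80 + 2379/119 = -1811/40 + 2379/119 = -120349/4760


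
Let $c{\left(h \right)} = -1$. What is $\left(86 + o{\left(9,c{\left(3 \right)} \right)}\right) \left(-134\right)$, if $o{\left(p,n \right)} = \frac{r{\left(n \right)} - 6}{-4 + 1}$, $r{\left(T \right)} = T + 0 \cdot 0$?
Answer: $- \frac{35510}{3} \approx -11837.0$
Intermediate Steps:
$r{\left(T \right)} = T$ ($r{\left(T \right)} = T + 0 = T$)
$o{\left(p,n \right)} = 2 - \frac{n}{3}$ ($o{\left(p,n \right)} = \frac{n - 6}{-4 + 1} = \frac{-6 + n}{-3} = \left(-6 + n\right) \left(- \frac{1}{3}\right) = 2 - \frac{n}{3}$)
$\left(86 + o{\left(9,c{\left(3 \right)} \right)}\right) \left(-134\right) = \left(86 + \left(2 - - \frac{1}{3}\right)\right) \left(-134\right) = \left(86 + \left(2 + \frac{1}{3}\right)\right) \left(-134\right) = \left(86 + \frac{7}{3}\right) \left(-134\right) = \frac{265}{3} \left(-134\right) = - \frac{35510}{3}$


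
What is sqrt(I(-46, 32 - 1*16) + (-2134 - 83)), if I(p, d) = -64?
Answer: I*sqrt(2281) ≈ 47.76*I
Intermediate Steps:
sqrt(I(-46, 32 - 1*16) + (-2134 - 83)) = sqrt(-64 + (-2134 - 83)) = sqrt(-64 - 2217) = sqrt(-2281) = I*sqrt(2281)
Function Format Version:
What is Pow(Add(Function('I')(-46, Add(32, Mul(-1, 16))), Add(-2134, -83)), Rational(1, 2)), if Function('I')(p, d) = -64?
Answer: Mul(I, Pow(2281, Rational(1, 2))) ≈ Mul(47.760, I)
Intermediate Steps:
Pow(Add(Function('I')(-46, Add(32, Mul(-1, 16))), Add(-2134, -83)), Rational(1, 2)) = Pow(Add(-64, Add(-2134, -83)), Rational(1, 2)) = Pow(Add(-64, -2217), Rational(1, 2)) = Pow(-2281, Rational(1, 2)) = Mul(I, Pow(2281, Rational(1, 2)))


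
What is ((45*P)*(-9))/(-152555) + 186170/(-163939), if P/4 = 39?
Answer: -277592282/384764833 ≈ -0.72146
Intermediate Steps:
P = 156 (P = 4*39 = 156)
((45*P)*(-9))/(-152555) + 186170/(-163939) = ((45*156)*(-9))/(-152555) + 186170/(-163939) = (7020*(-9))*(-1/152555) + 186170*(-1/163939) = -63180*(-1/152555) - 186170/163939 = 972/2347 - 186170/163939 = -277592282/384764833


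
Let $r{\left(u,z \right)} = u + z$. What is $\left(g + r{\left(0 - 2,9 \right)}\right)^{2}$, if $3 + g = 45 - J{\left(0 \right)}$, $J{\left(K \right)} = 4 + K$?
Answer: $2025$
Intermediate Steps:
$g = 38$ ($g = -3 + \left(45 - \left(4 + 0\right)\right) = -3 + \left(45 - 4\right) = -3 + 41 = 38$)
$\left(g + r{\left(0 - 2,9 \right)}\right)^{2} = \left(38 + \left(\left(0 - 2\right) + 9\right)\right)^{2} = \left(38 + \left(-2 + 9\right)\right)^{2} = \left(38 + 7\right)^{2} = 45^{2} = 2025$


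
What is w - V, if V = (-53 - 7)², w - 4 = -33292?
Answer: -36888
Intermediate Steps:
w = -33288 (w = 4 - 33292 = -33288)
V = 3600 (V = (-60)² = 3600)
w - V = -33288 - 1*3600 = -33288 - 3600 = -36888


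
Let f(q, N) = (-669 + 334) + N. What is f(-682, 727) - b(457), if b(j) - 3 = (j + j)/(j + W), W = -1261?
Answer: 156835/402 ≈ 390.14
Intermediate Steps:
f(q, N) = -335 + N
b(j) = 3 + 2*j/(-1261 + j) (b(j) = 3 + (j + j)/(j - 1261) = 3 + (2*j)/(-1261 + j) = 3 + 2*j/(-1261 + j))
f(-682, 727) - b(457) = (-335 + 727) - (-3783 + 5*457)/(-1261 + 457) = 392 - (-3783 + 2285)/(-804) = 392 - (-1)*(-1498)/804 = 392 - 1*749/402 = 392 - 749/402 = 156835/402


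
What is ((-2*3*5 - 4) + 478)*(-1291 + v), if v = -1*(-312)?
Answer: -434676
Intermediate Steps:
v = 312
((-2*3*5 - 4) + 478)*(-1291 + v) = ((-2*3*5 - 4) + 478)*(-1291 + 312) = ((-6*5 - 4) + 478)*(-979) = ((-30 - 4) + 478)*(-979) = (-34 + 478)*(-979) = 444*(-979) = -434676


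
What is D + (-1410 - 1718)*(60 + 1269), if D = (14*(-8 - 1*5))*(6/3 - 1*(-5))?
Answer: -4158386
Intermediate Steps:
D = -1274 (D = (14*(-8 - 5))*(6*(⅓) + 5) = (14*(-13))*(2 + 5) = -182*7 = -1274)
D + (-1410 - 1718)*(60 + 1269) = -1274 + (-1410 - 1718)*(60 + 1269) = -1274 - 3128*1329 = -1274 - 4157112 = -4158386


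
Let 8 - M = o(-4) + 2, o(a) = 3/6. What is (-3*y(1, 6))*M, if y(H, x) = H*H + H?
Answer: -33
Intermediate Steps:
y(H, x) = H + H² (y(H, x) = H² + H = H + H²)
o(a) = ½ (o(a) = 3*(⅙) = ½)
M = 11/2 (M = 8 - (½ + 2) = 8 - 1*5/2 = 8 - 5/2 = 11/2 ≈ 5.5000)
(-3*y(1, 6))*M = -3*(1 + 1)*(11/2) = -3*2*(11/2) = -6*11/2 = -33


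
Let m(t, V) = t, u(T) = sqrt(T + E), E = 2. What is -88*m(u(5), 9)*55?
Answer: -4840*sqrt(7) ≈ -12805.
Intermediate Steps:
u(T) = sqrt(2 + T) (u(T) = sqrt(T + 2) = sqrt(2 + T))
-88*m(u(5), 9)*55 = -88*sqrt(2 + 5)*55 = -88*sqrt(7)*55 = -4840*sqrt(7)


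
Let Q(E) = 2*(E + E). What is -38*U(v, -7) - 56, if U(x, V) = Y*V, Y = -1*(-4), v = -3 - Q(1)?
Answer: 1008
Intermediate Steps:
Q(E) = 4*E (Q(E) = 2*(2*E) = 4*E)
v = -7 (v = -3 - 4 = -7)
Y = 4
U(x, V) = 4*V
-38*U(v, -7) - 56 = -152*(-7) - 56 = -38*(-28) - 56 = 1064 - 56 = 1008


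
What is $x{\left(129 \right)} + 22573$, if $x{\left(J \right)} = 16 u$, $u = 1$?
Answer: $22589$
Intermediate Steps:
$x{\left(J \right)} = 16$ ($x{\left(J \right)} = 16 \cdot 1 = 16$)
$x{\left(129 \right)} + 22573 = 16 + 22573 = 22589$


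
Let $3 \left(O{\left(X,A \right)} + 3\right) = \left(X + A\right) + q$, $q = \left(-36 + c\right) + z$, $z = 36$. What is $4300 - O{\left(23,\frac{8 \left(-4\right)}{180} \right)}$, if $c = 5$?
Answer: $\frac{579653}{135} \approx 4293.7$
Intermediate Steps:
$q = 5$ ($q = \left(-36 + 5\right) + 36 = -31 + 36 = 5$)
$O{\left(X,A \right)} = - \frac{4}{3} + \frac{A}{3} + \frac{X}{3}$ ($O{\left(X,A \right)} = -3 + \frac{\left(X + A\right) + 5}{3} = -3 + \frac{\left(A + X\right) + 5}{3} = -3 + \frac{5 + A + X}{3} = -3 + \left(\frac{5}{3} + \frac{A}{3} + \frac{X}{3}\right) = - \frac{4}{3} + \frac{A}{3} + \frac{X}{3}$)
$4300 - O{\left(23,\frac{8 \left(-4\right)}{180} \right)} = 4300 - \left(- \frac{4}{3} + \frac{8 \left(-4\right) \frac{1}{180}}{3} + \frac{1}{3} \cdot 23\right) = 4300 - \left(- \frac{4}{3} + \frac{\left(-32\right) \frac{1}{180}}{3} + \frac{23}{3}\right) = 4300 - \left(- \frac{4}{3} + \frac{1}{3} \left(- \frac{8}{45}\right) + \frac{23}{3}\right) = 4300 - \left(- \frac{4}{3} - \frac{8}{135} + \frac{23}{3}\right) = 4300 - \frac{847}{135} = \frac{579653}{135}$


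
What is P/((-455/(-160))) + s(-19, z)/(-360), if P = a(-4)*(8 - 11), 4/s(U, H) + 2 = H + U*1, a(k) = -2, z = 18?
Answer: 51931/24570 ≈ 2.1136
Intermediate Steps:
s(U, H) = 4/(-2 + H + U) (s(U, H) = 4/(-2 + (H + U*1)) = 4/(-2 + (H + U)) = 4/(-2 + H + U))
P = 6 (P = -2*(8 - 11) = -2*(-3) = 6)
P/((-455/(-160))) + s(-19, z)/(-360) = 6/((-455/(-160))) + (4/(-2 + 18 - 19))/(-360) = 6/((-455*(-1/160))) + (4/(-3))*(-1/360) = 6/(91/32) + (4*(-⅓))*(-1/360) = 6*(32/91) - 4/3*(-1/360) = 192/91 + 1/270 = 51931/24570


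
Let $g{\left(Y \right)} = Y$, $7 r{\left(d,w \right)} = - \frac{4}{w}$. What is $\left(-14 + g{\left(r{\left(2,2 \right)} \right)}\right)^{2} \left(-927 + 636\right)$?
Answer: $- \frac{2910000}{49} \approx -59388.0$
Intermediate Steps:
$r{\left(d,w \right)} = - \frac{4}{7 w}$ ($r{\left(d,w \right)} = \frac{\left(-4\right) \frac{1}{w}}{7} = - \frac{4}{7 w}$)
$\left(-14 + g{\left(r{\left(2,2 \right)} \right)}\right)^{2} \left(-927 + 636\right) = \left(-14 - \frac{4}{7 \cdot 2}\right)^{2} \left(-927 + 636\right) = \left(-14 - \frac{2}{7}\right)^{2} \left(-291\right) = \left(- \frac{100}{7}\right)^{2} \left(-291\right) = \frac{10000}{49} \left(-291\right) = - \frac{2910000}{49}$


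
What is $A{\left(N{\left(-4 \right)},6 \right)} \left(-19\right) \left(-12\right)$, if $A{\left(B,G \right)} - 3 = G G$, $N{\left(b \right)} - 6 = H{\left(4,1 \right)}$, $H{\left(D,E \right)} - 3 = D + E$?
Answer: $8892$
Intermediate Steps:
$H{\left(D,E \right)} = 3 + D + E$ ($H{\left(D,E \right)} = 3 + \left(D + E\right) = 3 + D + E$)
$N{\left(b \right)} = 14$ ($N{\left(b \right)} = 6 + \left(3 + 4 + 1\right) = 6 + 8 = 14$)
$A{\left(B,G \right)} = 3 + G^{2}$ ($A{\left(B,G \right)} = 3 + G G = 3 + G^{2}$)
$A{\left(N{\left(-4 \right)},6 \right)} \left(-19\right) \left(-12\right) = \left(3 + 6^{2}\right) \left(-19\right) \left(-12\right) = \left(3 + 36\right) \left(-19\right) \left(-12\right) = 39 \left(-19\right) \left(-12\right) = \left(-741\right) \left(-12\right) = 8892$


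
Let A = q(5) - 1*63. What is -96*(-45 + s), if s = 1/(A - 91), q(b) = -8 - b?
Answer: 721536/167 ≈ 4320.6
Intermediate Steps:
A = -76 (A = (-8 - 1*5) - 1*63 = (-8 - 5) - 63 = -13 - 63 = -76)
s = -1/167 (s = 1/(-76 - 91) = 1/(-167) = -1/167 ≈ -0.0059880)
-96*(-45 + s) = -96*(-45 - 1/167) = -96*(-7516/167) = 721536/167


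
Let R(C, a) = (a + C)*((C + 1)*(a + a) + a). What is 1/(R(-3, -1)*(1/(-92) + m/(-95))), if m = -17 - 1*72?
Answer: -2185/24279 ≈ -0.089996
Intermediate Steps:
m = -89 (m = -17 - 72 = -89)
R(C, a) = (C + a)*(a + 2*a*(1 + C)) (R(C, a) = (C + a)*((1 + C)*(2*a) + a) = (C + a)*(2*a*(1 + C) + a) = (C + a)*(a + 2*a*(1 + C)))
1/(R(-3, -1)*(1/(-92) + m/(-95))) = 1/((-(2*(-3)² + 3*(-3) + 3*(-1) + 2*(-3)*(-1)))*(1/(-92) - 89/(-95))) = 1/((-(2*9 - 9 - 3 + 6))*(1*(-1/92) - 89*(-1/95))) = 1/((-(18 - 9 - 3 + 6))*(-1/92 + 89/95)) = 1/(-1*12*(8093/8740)) = 1/(-12*8093/8740) = 1/(-24279/2185) = -2185/24279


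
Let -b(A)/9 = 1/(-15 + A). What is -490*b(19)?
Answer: 2205/2 ≈ 1102.5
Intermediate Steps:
b(A) = -9/(-15 + A)
-490*b(19) = -(-4410)/(-15 + 19) = -(-4410)/4 = -490*(-9/4) = 2205/2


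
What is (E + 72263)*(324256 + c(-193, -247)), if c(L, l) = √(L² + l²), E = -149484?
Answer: -25039372576 - 77221*√98258 ≈ -2.5064e+10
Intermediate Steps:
(E + 72263)*(324256 + c(-193, -247)) = (-149484 + 72263)*(324256 + √((-193)² + (-247)²)) = -77221*(324256 + √(37249 + 61009)) = -77221*(324256 + √98258) = -25039372576 - 77221*√98258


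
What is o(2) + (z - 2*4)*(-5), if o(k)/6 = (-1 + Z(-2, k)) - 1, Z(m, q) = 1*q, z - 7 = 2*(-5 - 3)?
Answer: 85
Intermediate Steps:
z = -9 (z = 7 + 2*(-5 - 3) = 7 + 2*(-8) = 7 - 16 = -9)
Z(m, q) = q
o(k) = -12 + 6*k (o(k) = 6*((-1 + k) - 1) = 6*(-2 + k) = -12 + 6*k)
o(2) + (z - 2*4)*(-5) = (-12 + 6*2) + (-9 - 2*4)*(-5) = (-12 + 12) + (-9 - 8)*(-5) = 0 - 17*(-5) = 0 + 85 = 85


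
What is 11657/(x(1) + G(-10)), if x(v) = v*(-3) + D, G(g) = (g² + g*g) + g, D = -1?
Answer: 11657/186 ≈ 62.672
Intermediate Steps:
G(g) = g + 2*g² (G(g) = (g² + g²) + g = 2*g² + g = g + 2*g²)
x(v) = -1 - 3*v (x(v) = v*(-3) - 1 = -3*v - 1 = -1 - 3*v)
11657/(x(1) + G(-10)) = 11657/((-1 - 3*1) - 10*(1 + 2*(-10))) = 11657/((-1 - 3) - 10*(1 - 20)) = 11657/(-4 - 10*(-19)) = 11657/(-4 + 190) = 11657/186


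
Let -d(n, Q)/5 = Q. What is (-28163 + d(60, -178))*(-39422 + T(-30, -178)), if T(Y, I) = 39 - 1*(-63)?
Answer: 1072374360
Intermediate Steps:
d(n, Q) = -5*Q
T(Y, I) = 102 (T(Y, I) = 39 + 63 = 102)
(-28163 + d(60, -178))*(-39422 + T(-30, -178)) = (-28163 - 5*(-178))*(-39422 + 102) = (-28163 + 890)*(-39320) = -27273*(-39320) = 1072374360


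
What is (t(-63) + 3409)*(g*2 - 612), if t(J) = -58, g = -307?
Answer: -4108326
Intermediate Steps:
(t(-63) + 3409)*(g*2 - 612) = (-58 + 3409)*(-307*2 - 612) = 3351*(-614 - 612) = 3351*(-1226) = -4108326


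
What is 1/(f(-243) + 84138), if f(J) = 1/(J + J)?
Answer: 486/40891067 ≈ 1.1885e-5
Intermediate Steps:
f(J) = 1/(2*J)
1/(f(-243) + 84138) = 1/((1/2)/(-243) + 84138) = 1/((1/2)*(-1/243) + 84138) = 1/(-1/486 + 84138) = 1/(40891067/486) = 486/40891067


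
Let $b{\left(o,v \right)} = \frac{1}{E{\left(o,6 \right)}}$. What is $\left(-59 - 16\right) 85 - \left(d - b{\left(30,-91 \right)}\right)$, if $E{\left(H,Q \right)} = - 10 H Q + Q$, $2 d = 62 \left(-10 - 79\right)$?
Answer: $- \frac{6487105}{1794} \approx -3616.0$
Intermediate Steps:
$d = -2759$ ($d = \frac{62 \left(-10 - 79\right)}{2} = \frac{62 \left(-89\right)}{2} = \frac{1}{2} \left(-5518\right) = -2759$)
$E{\left(H,Q \right)} = Q - 10 H Q$ ($E{\left(H,Q \right)} = - 10 H Q + Q = Q - 10 H Q$)
$b{\left(o,v \right)} = \frac{1}{6 - 60 o}$ ($b{\left(o,v \right)} = \frac{1}{6 \left(1 - 10 o\right)} = \frac{1}{6 - 60 o}$)
$\left(-59 - 16\right) 85 - \left(d - b{\left(30,-91 \right)}\right) = \left(-59 - 16\right) 85 - \left(-2759 + \frac{1}{-6 + 60 \cdot 30}\right) = \left(-75\right) 85 + \left(- \frac{1}{-6 + 1800} + 2759\right) = -6375 + \left(- \frac{1}{1794} + 2759\right) = -6375 + \frac{4949645}{1794} = - \frac{6487105}{1794}$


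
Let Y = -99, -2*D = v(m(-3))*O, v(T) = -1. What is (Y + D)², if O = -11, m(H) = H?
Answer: 43681/4 ≈ 10920.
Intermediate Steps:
D = -11/2 (D = -(-1)*(-11)/2 = -½*11 = -11/2 ≈ -5.5000)
(Y + D)² = (-99 - 11/2)² = (-209/2)² = 43681/4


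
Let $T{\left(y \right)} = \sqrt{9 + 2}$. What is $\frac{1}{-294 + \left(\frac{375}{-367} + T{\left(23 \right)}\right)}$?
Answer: $- \frac{3612381}{1065596450} - \frac{134689 \sqrt{11}}{11721560950} \approx -0.0034281$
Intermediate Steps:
$T{\left(y \right)} = \sqrt{11}$
$\frac{1}{-294 + \left(\frac{375}{-367} + T{\left(23 \right)}\right)} = \frac{1}{-294 + \left(\frac{375}{-367} + \sqrt{11}\right)} = \frac{1}{-294 + \left(375 \left(- \frac{1}{367}\right) + \sqrt{11}\right)} = \frac{1}{-294 - \left(\frac{375}{367} - \sqrt{11}\right)} = \frac{1}{- \frac{108273}{367} + \sqrt{11}}$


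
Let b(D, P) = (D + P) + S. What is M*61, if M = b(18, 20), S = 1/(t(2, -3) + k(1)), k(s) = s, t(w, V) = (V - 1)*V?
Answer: 30195/13 ≈ 2322.7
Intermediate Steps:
t(w, V) = V*(-1 + V) (t(w, V) = (-1 + V)*V = V*(-1 + V))
S = 1/13 (S = 1/(-3*(-1 - 3) + 1) = 1/(-3*(-4) + 1) = 1/(12 + 1) = 1/13 ≈ 0.076923)
b(D, P) = 1/13 + D + P (b(D, P) = (D + P) + 1/13 = 1/13 + D + P)
M = 495/13 (M = 1/13 + 18 + 20 = 495/13 ≈ 38.077)
M*61 = (495/13)*61 = 30195/13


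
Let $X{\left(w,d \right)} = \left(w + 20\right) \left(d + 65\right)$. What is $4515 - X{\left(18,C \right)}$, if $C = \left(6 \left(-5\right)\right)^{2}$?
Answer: $-32155$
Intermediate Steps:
$C = 900$ ($C = \left(-30\right)^{2} = 900$)
$X{\left(w,d \right)} = \left(20 + w\right) \left(65 + d\right)$
$4515 - X{\left(18,C \right)} = 4515 - \left(1300 + 20 \cdot 900 + 65 \cdot 18 + 900 \cdot 18\right) = 4515 - \left(1300 + 18000 + 1170 + 16200\right) = 4515 - 36670 = -32155$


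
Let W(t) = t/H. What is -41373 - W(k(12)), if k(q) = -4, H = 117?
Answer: -4840637/117 ≈ -41373.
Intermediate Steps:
W(t) = t/117
-41373 - W(k(12)) = -41373 - (-4)/117 = -41373 - 1*(-4/117) = -41373 + 4/117 = -4840637/117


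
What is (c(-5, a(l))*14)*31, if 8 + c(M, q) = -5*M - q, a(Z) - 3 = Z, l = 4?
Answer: 4340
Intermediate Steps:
a(Z) = 3 + Z
c(M, q) = -8 - q - 5*M (c(M, q) = -8 + (-5*M - q) = -8 + (-q - 5*M) = -8 - q - 5*M)
(c(-5, a(l))*14)*31 = ((-8 - (3 + 4) - 5*(-5))*14)*31 = ((-8 - 1*7 + 25)*14)*31 = ((-8 - 7 + 25)*14)*31 = (10*14)*31 = 140*31 = 4340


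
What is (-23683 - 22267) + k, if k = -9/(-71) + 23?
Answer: -3260808/71 ≈ -45927.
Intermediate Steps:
k = 1642/71 (k = -9*(-1/71) + 23 = 9/71 + 23 = 1642/71 ≈ 23.127)
(-23683 - 22267) + k = (-23683 - 22267) + 1642/71 = -45950 + 1642/71 = -3260808/71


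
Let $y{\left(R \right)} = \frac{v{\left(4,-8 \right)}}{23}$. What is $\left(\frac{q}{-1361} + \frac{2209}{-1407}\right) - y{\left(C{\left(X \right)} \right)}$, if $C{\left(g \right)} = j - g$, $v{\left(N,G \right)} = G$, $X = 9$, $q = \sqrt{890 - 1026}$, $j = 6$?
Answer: $- \frac{39551}{32361} - \frac{2 i \sqrt{34}}{1361} \approx -1.2222 - 0.0085686 i$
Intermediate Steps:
$q = 2 i \sqrt{34}$ ($q = \sqrt{-136} = 2 i \sqrt{34} \approx 11.662 i$)
$C{\left(g \right)} = 6 - g$
$y{\left(R \right)} = - \frac{8}{23}$
$\left(\frac{q}{-1361} + \frac{2209}{-1407}\right) - y{\left(C{\left(X \right)} \right)} = \left(\frac{2 i \sqrt{34}}{-1361} + \frac{2209}{-1407}\right) - - \frac{8}{23} = \left(2 i \sqrt{34} \left(- \frac{1}{1361}\right) + 2209 \left(- \frac{1}{1407}\right)\right) + \frac{8}{23} = \left(- \frac{2 i \sqrt{34}}{1361} - \frac{2209}{1407}\right) + \frac{8}{23} = \left(- \frac{2209}{1407} - \frac{2 i \sqrt{34}}{1361}\right) + \frac{8}{23} = - \frac{39551}{32361} - \frac{2 i \sqrt{34}}{1361}$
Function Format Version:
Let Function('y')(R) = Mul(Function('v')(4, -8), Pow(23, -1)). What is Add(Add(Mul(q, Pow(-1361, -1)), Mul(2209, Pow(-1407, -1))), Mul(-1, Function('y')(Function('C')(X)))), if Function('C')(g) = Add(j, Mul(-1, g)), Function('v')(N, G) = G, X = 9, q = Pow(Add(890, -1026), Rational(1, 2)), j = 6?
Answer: Add(Rational(-39551, 32361), Mul(Rational(-2, 1361), I, Pow(34, Rational(1, 2)))) ≈ Add(-1.2222, Mul(-0.0085686, I))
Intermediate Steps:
q = Mul(2, I, Pow(34, Rational(1, 2))) (q = Pow(-136, Rational(1, 2)) = Mul(2, I, Pow(34, Rational(1, 2))) ≈ Mul(11.662, I))
Function('C')(g) = Add(6, Mul(-1, g))
Function('y')(R) = Rational(-8, 23) (Function('y')(R) = Mul(-8, Pow(23, -1)) = Mul(-8, Rational(1, 23)) = Rational(-8, 23))
Add(Add(Mul(q, Pow(-1361, -1)), Mul(2209, Pow(-1407, -1))), Mul(-1, Function('y')(Function('C')(X)))) = Add(Add(Mul(Mul(2, I, Pow(34, Rational(1, 2))), Pow(-1361, -1)), Mul(2209, Pow(-1407, -1))), Mul(-1, Rational(-8, 23))) = Add(Add(Mul(Mul(2, I, Pow(34, Rational(1, 2))), Rational(-1, 1361)), Mul(2209, Rational(-1, 1407))), Rational(8, 23)) = Add(Add(Mul(Rational(-2, 1361), I, Pow(34, Rational(1, 2))), Rational(-2209, 1407)), Rational(8, 23)) = Add(Add(Rational(-2209, 1407), Mul(Rational(-2, 1361), I, Pow(34, Rational(1, 2)))), Rational(8, 23)) = Add(Rational(-39551, 32361), Mul(Rational(-2, 1361), I, Pow(34, Rational(1, 2))))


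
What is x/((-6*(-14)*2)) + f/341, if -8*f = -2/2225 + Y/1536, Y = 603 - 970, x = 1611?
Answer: 625826396729/65262489600 ≈ 9.5894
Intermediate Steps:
Y = -367
f = 819647/27340800 (f = -(-2/2225 - 367/1536)/8 = -⅛*(-819647/3417600) = 819647/27340800 ≈ 0.029979)
x/((-6*(-14)*2)) + f/341 = 1611/((-6*(-14)*2)) + (819647/27340800)/341 = 1611/((84*2)) + (819647/27340800)*(1/341) = 1611/168 + 819647/9323212800 = 1611*(1/168) + 819647/9323212800 = 537/56 + 819647/9323212800 = 625826396729/65262489600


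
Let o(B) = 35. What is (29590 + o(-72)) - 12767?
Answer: 16858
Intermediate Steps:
(29590 + o(-72)) - 12767 = (29590 + 35) - 12767 = 29625 - 12767 = 16858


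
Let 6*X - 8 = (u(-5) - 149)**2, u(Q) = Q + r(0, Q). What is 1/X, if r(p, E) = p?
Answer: 1/3954 ≈ 0.00025291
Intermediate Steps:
u(Q) = Q (u(Q) = Q + 0 = Q)
X = 3954 (X = 4/3 + (-5 - 149)**2/6 = 4/3 + (1/6)*(-154)**2 = 4/3 + (1/6)*23716 = 4/3 + 11858/3 = 3954)
1/X = 1/3954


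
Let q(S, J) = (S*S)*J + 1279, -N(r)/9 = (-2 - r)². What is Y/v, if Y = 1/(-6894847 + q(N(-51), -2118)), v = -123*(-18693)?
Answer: -1/2273958001591296714 ≈ -4.3976e-19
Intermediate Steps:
N(r) = -9*(-2 - r)²
q(S, J) = 1279 + J*S² (q(S, J) = S²*J + 1279 = J*S² + 1279 = 1279 + J*S²)
v = 2299239
Y = -1/989004623526 (Y = 1/(-6894847 + (1279 - 2118*81*(2 - 51)⁴)) = 1/(-6894847 + (1279 - 2118*(-9*(-49)²)²)) = 1/(-6894847 + (1279 - 2118*(-9*2401)²)) = 1/(-6894847 + (1279 - 2118*(-21609)²)) = 1/(-6894847 + (1279 - 2118*466948881)) = 1/(-6894847 + (1279 - 988997729958)) = 1/(-6894847 - 988997728679) = 1/(-989004623526) = -1/989004623526 ≈ -1.0111e-12)
Y/v = -1/989004623526/2299239 = -1/989004623526*1/2299239 = -1/2273958001591296714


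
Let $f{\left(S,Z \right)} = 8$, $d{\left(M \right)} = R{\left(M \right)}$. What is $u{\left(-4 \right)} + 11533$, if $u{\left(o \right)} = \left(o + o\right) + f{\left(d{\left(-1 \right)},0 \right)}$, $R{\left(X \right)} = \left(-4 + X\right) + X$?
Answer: $11533$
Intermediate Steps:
$R{\left(X \right)} = -4 + 2 X$
$d{\left(M \right)} = -4 + 2 M$
$u{\left(o \right)} = 8 + 2 o$ ($u{\left(o \right)} = \left(o + o\right) + 8 = 2 o + 8 = 8 + 2 o$)
$u{\left(-4 \right)} + 11533 = \left(8 + 2 \left(-4\right)\right) + 11533 = \left(8 - 8\right) + 11533 = 0 + 11533 = 11533$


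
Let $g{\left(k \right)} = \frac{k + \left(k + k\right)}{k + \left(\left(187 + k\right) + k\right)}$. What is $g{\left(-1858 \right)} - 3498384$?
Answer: $- \frac{18845789034}{5387} \approx -3.4984 \cdot 10^{6}$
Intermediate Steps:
$g{\left(k \right)} = \frac{3 k}{187 + 3 k}$ ($g{\left(k \right)} = \frac{k + 2 k}{k + \left(187 + 2 k\right)} = \frac{3 k}{187 + 3 k}$)
$g{\left(-1858 \right)} - 3498384 = 3 \left(-1858\right) \frac{1}{187 + 3 \left(-1858\right)} - 3498384 = 3 \left(-1858\right) \frac{1}{187 - 5574} - 3498384 = 3 \left(-1858\right) \frac{1}{-5387} - 3498384 = 3 \left(-1858\right) \left(- \frac{1}{5387}\right) - 3498384 = \frac{5574}{5387} - 3498384 = - \frac{18845789034}{5387}$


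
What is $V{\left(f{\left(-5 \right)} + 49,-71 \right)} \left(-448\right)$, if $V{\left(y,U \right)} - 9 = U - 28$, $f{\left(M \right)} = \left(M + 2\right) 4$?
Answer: $40320$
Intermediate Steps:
$f{\left(M \right)} = 8 + 4 M$ ($f{\left(M \right)} = \left(2 + M\right) 4 = 8 + 4 M$)
$V{\left(y,U \right)} = -19 + U$ ($V{\left(y,U \right)} = 9 + \left(U - 28\right) = 9 + \left(-28 + U\right) = -19 + U$)
$V{\left(f{\left(-5 \right)} + 49,-71 \right)} \left(-448\right) = \left(-19 - 71\right) \left(-448\right) = \left(-90\right) \left(-448\right) = 40320$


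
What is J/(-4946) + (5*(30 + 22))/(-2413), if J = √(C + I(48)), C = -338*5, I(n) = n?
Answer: -260/2413 - I*√1642/4946 ≈ -0.10775 - 0.0081928*I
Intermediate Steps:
C = -1690
J = I*√1642 (J = √(-1690 + 48) = √(-1642) = I*√1642 ≈ 40.522*I)
J/(-4946) + (5*(30 + 22))/(-2413) = (I*√1642)/(-4946) + (5*(30 + 22))/(-2413) = (I*√1642)*(-1/4946) + (5*52)*(-1/2413) = -I*√1642/4946 + 260*(-1/2413) = -I*√1642/4946 - 260/2413 = -260/2413 - I*√1642/4946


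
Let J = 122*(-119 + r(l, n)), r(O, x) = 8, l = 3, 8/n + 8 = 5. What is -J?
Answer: 13542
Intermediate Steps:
n = -8/3 (n = 8/(-8 + 5) = 8/(-3) = 8*(-1/3) = -8/3 ≈ -2.6667)
J = -13542 (J = 122*(-119 + 8) = 122*(-111) = -13542)
-J = -1*(-13542) = 13542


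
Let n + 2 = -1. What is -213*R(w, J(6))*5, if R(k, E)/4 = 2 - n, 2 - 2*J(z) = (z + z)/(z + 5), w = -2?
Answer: -21300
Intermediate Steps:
n = -3 (n = -2 - 1 = -3)
J(z) = 1 - z/(5 + z) (J(z) = 1 - (z + z)/(2*(z + 5)) = 1 - 2*z/(2*(5 + z)) = 1 - z/(5 + z))
R(k, E) = 20 (R(k, E) = 4*(2 - 1*(-3)) = 4*(2 + 3) = 4*5 = 20)
-213*R(w, J(6))*5 = -4260*5 = -213*100 = -21300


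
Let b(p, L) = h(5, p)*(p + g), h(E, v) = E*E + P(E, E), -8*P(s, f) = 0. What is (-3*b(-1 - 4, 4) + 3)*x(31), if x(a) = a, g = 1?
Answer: 9393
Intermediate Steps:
P(s, f) = 0 (P(s, f) = -1/8*0 = 0)
h(E, v) = E**2 (h(E, v) = E*E + 0 = E**2 + 0 = E**2)
b(p, L) = 25 + 25*p (b(p, L) = 5**2*(p + 1) = 25*(1 + p) = 25 + 25*p)
(-3*b(-1 - 4, 4) + 3)*x(31) = (-3*(25 + 25*(-1 - 4)) + 3)*31 = (-3*(25 + 25*(-5)) + 3)*31 = (-3*(25 - 125) + 3)*31 = (-3*(-100) + 3)*31 = (300 + 3)*31 = 303*31 = 9393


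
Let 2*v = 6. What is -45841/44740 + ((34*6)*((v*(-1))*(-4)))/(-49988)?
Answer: -600255857/559115780 ≈ -1.0736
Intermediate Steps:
v = 3 (v = (½)*6 = 3)
-45841/44740 + ((34*6)*((v*(-1))*(-4)))/(-49988) = -45841/44740 + ((34*6)*((3*(-1))*(-4)))/(-49988) = -45841*1/44740 + (204*(-3*(-4)))*(-1/49988) = -45841/44740 + (204*12)*(-1/49988) = -45841/44740 + 2448*(-1/49988) = -45841/44740 - 612/12497 = -600255857/559115780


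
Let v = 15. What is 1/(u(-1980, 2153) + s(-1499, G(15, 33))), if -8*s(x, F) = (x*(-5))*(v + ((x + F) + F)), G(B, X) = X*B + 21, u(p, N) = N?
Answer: 2/851241 ≈ 2.3495e-6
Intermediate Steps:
G(B, X) = 21 + B*X (G(B, X) = B*X + 21 = 21 + B*X)
s(x, F) = 5*x*(15 + x + 2*F)/8 (s(x, F) = -x*(-5)*(15 + ((x + F) + F))/8 = -(-5*x)*(15 + ((F + x) + F))/8 = -(-5*x)*(15 + (x + 2*F))/8 = -(-5*x)*(15 + x + 2*F)/8 = -(-5)*x*(15 + x + 2*F)/8 = 5*x*(15 + x + 2*F)/8)
1/(u(-1980, 2153) + s(-1499, G(15, 33))) = 1/(2153 + (5/8)*(-1499)*(15 - 1499 + 2*(21 + 15*33))) = 1/(2153 + (5/8)*(-1499)*(15 - 1499 + 2*(21 + 495))) = 1/(2153 + (5/8)*(-1499)*(15 - 1499 + 2*516)) = 1/(2153 + (5/8)*(-1499)*(15 - 1499 + 1032)) = 1/(2153 + (5/8)*(-1499)*(-452)) = 1/(2153 + 846935/2) = 1/(851241/2) = 2/851241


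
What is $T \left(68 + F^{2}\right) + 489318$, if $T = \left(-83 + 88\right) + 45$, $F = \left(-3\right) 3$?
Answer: $496768$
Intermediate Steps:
$F = -9$
$T = 50$ ($T = 5 + 45 = 50$)
$T \left(68 + F^{2}\right) + 489318 = 50 \left(68 + \left(-9\right)^{2}\right) + 489318 = 50 \left(68 + 81\right) + 489318 = 50 \cdot 149 + 489318 = 7450 + 489318 = 496768$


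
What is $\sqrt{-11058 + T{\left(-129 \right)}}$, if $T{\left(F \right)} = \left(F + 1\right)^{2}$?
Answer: $\sqrt{5326} \approx 72.979$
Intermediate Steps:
$T{\left(F \right)} = \left(1 + F\right)^{2}$
$\sqrt{-11058 + T{\left(-129 \right)}} = \sqrt{-11058 + \left(1 - 129\right)^{2}} = \sqrt{-11058 + \left(-128\right)^{2}} = \sqrt{-11058 + 16384} = \sqrt{5326}$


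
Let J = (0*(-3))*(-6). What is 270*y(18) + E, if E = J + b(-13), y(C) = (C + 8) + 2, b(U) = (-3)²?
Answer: 7569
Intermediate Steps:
b(U) = 9
J = 0 (J = 0*(-6) = 0)
y(C) = 10 + C (y(C) = (8 + C) + 2 = 10 + C)
E = 9 (E = 0 + 9 = 9)
270*y(18) + E = 270*(10 + 18) + 9 = 270*28 + 9 = 7560 + 9 = 7569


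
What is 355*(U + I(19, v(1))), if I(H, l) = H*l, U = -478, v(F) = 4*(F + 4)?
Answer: -34790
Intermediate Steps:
v(F) = 16 + 4*F (v(F) = 4*(4 + F) = 16 + 4*F)
355*(U + I(19, v(1))) = 355*(-478 + 19*(16 + 4*1)) = 355*(-478 + 19*(16 + 4)) = 355*(-478 + 19*20) = 355*(-478 + 380) = 355*(-98) = -34790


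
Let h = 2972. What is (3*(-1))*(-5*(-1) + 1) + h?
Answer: 2954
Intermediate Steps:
(3*(-1))*(-5*(-1) + 1) + h = (3*(-1))*(-5*(-1) + 1) + 2972 = -3*(5 + 1) + 2972 = -3*6 + 2972 = -18 + 2972 = 2954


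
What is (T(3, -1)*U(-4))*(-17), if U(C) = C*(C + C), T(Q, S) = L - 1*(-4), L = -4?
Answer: 0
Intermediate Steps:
T(Q, S) = 0 (T(Q, S) = -4 - 1*(-4) = -4 + 4 = 0)
U(C) = 2*C**2 (U(C) = C*(2*C) = 2*C**2)
(T(3, -1)*U(-4))*(-17) = (0*(2*(-4)**2))*(-17) = (0*(2*16))*(-17) = (0*32)*(-17) = 0*(-17) = 0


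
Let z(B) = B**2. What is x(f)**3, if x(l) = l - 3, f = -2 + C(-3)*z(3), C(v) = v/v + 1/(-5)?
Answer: 1331/125 ≈ 10.648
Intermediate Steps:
C(v) = 4/5 (C(v) = 1 + 1*(-1/5) = 1 - 1/5 = 4/5)
f = 26/5 (f = -2 + (4/5)*3**2 = -2 + (4/5)*9 = -2 + 36/5 = 26/5 ≈ 5.2000)
x(l) = -3 + l
x(f)**3 = (-3 + 26/5)**3 = (11/5)**3 = 1331/125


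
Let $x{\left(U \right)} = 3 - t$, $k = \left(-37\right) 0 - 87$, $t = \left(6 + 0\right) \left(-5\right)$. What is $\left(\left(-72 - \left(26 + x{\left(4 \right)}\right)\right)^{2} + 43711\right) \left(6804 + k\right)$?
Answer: $408877224$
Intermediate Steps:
$t = -30$ ($t = 6 \left(-5\right) = -30$)
$k = -87$ ($k = 0 - 87 = -87$)
$x{\left(U \right)} = 33$ ($x{\left(U \right)} = 3 - -30 = 3 + 30 = 33$)
$\left(\left(-72 - \left(26 + x{\left(4 \right)}\right)\right)^{2} + 43711\right) \left(6804 + k\right) = \left(\left(-72 - 59\right)^{2} + 43711\right) \left(6804 - 87\right) = \left(\left(-72 - 59\right)^{2} + 43711\right) 6717 = \left(\left(-131\right)^{2} + 43711\right) 6717 = \left(17161 + 43711\right) 6717 = 60872 \cdot 6717 = 408877224$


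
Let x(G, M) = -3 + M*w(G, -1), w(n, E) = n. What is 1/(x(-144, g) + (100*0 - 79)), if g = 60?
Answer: -1/8722 ≈ -0.00011465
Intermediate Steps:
x(G, M) = -3 + G*M (x(G, M) = -3 + M*G = -3 + G*M)
1/(x(-144, g) + (100*0 - 79)) = 1/((-3 - 144*60) + (100*0 - 79)) = 1/((-3 - 8640) + (0 - 79)) = 1/(-8643 - 79) = 1/(-8722) = -1/8722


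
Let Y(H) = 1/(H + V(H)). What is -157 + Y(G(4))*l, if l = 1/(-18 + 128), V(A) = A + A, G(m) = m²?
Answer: -828959/5280 ≈ -157.00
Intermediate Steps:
V(A) = 2*A
l = 1/110 ≈ 0.0090909
Y(H) = 1/(3*H) (Y(H) = 1/(H + 2*H) = 1/(3*H))
-157 + Y(G(4))*l = -157 + (1/(3*(4²)))*(1/110) = -157 + ((⅓)/16)*(1/110) = -157 + ((⅓)*(1/16))*(1/110) = -157 + (1/48)*(1/110) = -157 + 1/5280 = -828959/5280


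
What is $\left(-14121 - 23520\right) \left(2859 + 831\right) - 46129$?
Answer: $-138941419$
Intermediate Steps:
$\left(-14121 - 23520\right) \left(2859 + 831\right) - 46129 = \left(-37641\right) 3690 - 46129 = -138895290 - 46129 = -138941419$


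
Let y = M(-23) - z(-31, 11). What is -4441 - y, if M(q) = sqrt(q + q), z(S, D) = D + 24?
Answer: -4406 - I*sqrt(46) ≈ -4406.0 - 6.7823*I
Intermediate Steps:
z(S, D) = 24 + D
M(q) = sqrt(2)*sqrt(q) (M(q) = sqrt(2*q) = sqrt(2)*sqrt(q))
y = -35 + I*sqrt(46) (y = sqrt(2)*sqrt(-23) - (24 + 11) = sqrt(2)*(I*sqrt(23)) - 1*35 = I*sqrt(46) - 35 = -35 + I*sqrt(46) ≈ -35.0 + 6.7823*I)
-4441 - y = -4441 - (-35 + I*sqrt(46)) = -4441 + (35 - I*sqrt(46)) = -4406 - I*sqrt(46)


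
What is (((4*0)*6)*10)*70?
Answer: 0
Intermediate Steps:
(((4*0)*6)*10)*70 = ((0*6)*10)*70 = (0*10)*70 = 0*70 = 0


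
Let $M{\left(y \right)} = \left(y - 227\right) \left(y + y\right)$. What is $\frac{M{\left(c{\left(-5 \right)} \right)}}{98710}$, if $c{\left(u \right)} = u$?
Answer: $\frac{232}{9871} \approx 0.023503$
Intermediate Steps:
$M{\left(y \right)} = 2 y \left(-227 + y\right)$ ($M{\left(y \right)} = \left(-227 + y\right) 2 y = 2 y \left(-227 + y\right)$)
$\frac{M{\left(c{\left(-5 \right)} \right)}}{98710} = \frac{2 \left(-5\right) \left(-227 - 5\right)}{98710} = 2 \left(-5\right) \left(-232\right) \frac{1}{98710} = 2320 \cdot \frac{1}{98710} = \frac{232}{9871}$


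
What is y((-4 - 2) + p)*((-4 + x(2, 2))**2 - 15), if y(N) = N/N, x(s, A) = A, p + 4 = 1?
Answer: -11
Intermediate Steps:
p = -3 (p = -4 + 1 = -3)
y(N) = 1
y((-4 - 2) + p)*((-4 + x(2, 2))**2 - 15) = 1*((-4 + 2)**2 - 15) = 1*((-2)**2 - 15) = 1*(4 - 15) = 1*(-11) = -11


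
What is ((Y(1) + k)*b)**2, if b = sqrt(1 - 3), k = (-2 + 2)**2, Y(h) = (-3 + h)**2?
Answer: -32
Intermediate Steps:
k = 0 (k = 0**2 = 0)
b = I*sqrt(2) (b = sqrt(-2) = I*sqrt(2) ≈ 1.4142*I)
((Y(1) + k)*b)**2 = (((-3 + 1)**2 + 0)*(I*sqrt(2)))**2 = (((-2)**2 + 0)*(I*sqrt(2)))**2 = ((4 + 0)*(I*sqrt(2)))**2 = (4*(I*sqrt(2)))**2 = (4*I*sqrt(2))**2 = -32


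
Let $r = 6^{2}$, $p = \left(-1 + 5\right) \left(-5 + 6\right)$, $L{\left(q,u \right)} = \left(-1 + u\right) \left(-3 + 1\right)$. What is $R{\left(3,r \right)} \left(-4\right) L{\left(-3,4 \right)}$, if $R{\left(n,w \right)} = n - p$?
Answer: $-24$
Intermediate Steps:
$L{\left(q,u \right)} = 2 - 2 u$ ($L{\left(q,u \right)} = \left(-1 + u\right) \left(-2\right) = 2 - 2 u$)
$p = 4$ ($p = 4 \cdot 1 = 4$)
$r = 36$
$R{\left(n,w \right)} = -4 + n$ ($R{\left(n,w \right)} = n - 4 = -4 + n$)
$R{\left(3,r \right)} \left(-4\right) L{\left(-3,4 \right)} = \left(-4 + 3\right) \left(-4\right) \left(2 - 8\right) = \left(-1\right) \left(-4\right) \left(2 - 8\right) = 4 \left(-6\right) = -24$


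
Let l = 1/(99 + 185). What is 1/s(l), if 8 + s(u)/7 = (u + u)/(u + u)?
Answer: -1/49 ≈ -0.020408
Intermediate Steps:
l = 1/284 ≈ 0.0035211
s(u) = -49 (s(u) = -56 + 7*((u + u)/(u + u)) = -56 + 7*((2*u)/((2*u))) = -56 + 7*((2*u)*(1/(2*u))) = -56 + 7*1 = -56 + 7 = -49)
1/s(l) = 1/(-49) = -1/49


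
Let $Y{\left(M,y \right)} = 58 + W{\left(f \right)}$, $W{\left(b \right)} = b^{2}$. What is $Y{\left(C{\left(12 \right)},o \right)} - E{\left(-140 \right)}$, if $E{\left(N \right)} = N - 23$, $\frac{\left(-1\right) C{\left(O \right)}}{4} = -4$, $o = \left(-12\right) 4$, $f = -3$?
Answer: $230$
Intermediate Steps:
$o = -48$
$C{\left(O \right)} = 16$ ($C{\left(O \right)} = \left(-4\right) \left(-4\right) = 16$)
$Y{\left(M,y \right)} = 67$ ($Y{\left(M,y \right)} = 58 + \left(-3\right)^{2} = 58 + 9 = 67$)
$E{\left(N \right)} = -23 + N$ ($E{\left(N \right)} = N - 23 = -23 + N$)
$Y{\left(C{\left(12 \right)},o \right)} - E{\left(-140 \right)} = 67 - \left(-23 - 140\right) = 67 - -163 = 67 + 163 = 230$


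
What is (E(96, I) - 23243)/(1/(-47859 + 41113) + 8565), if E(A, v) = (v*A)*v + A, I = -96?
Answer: 5812279394/57779489 ≈ 100.59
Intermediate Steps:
E(A, v) = A + A*v² (E(A, v) = (A*v)*v + A = A*v² + A = A + A*v²)
(E(96, I) - 23243)/(1/(-47859 + 41113) + 8565) = (96*(1 + (-96)²) - 23243)/(1/(-47859 + 41113) + 8565) = (96*(1 + 9216) - 23243)/(1/(-6746) + 8565) = (96*9217 - 23243)/(-1/6746 + 8565) = (884832 - 23243)/(57779489/6746) = 861589*(6746/57779489) = 5812279394/57779489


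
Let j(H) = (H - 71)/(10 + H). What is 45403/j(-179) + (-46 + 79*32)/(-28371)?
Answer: 217693098197/7092750 ≈ 30692.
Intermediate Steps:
j(H) = (-71 + H)/(10 + H)
45403/j(-179) + (-46 + 79*32)/(-28371) = 45403/(((-71 - 179)/(10 - 179))) + (-46 + 79*32)/(-28371) = 45403/((-250/(-169))) + (-46 + 2528)*(-1/28371) = 45403/((-1/169*(-250))) + 2482*(-1/28371) = 45403/(250/169) - 2482/28371 = 45403*(169/250) - 2482/28371 = 7673107/250 - 2482/28371 = 217693098197/7092750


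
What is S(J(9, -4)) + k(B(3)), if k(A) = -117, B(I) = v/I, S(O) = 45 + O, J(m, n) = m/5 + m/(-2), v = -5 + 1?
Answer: -747/10 ≈ -74.700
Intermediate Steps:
v = -4
J(m, n) = -3*m/10 (J(m, n) = m*(⅕) + m*(-½) = m/5 - m/2 = -3*m/10)
B(I) = -4/I
S(J(9, -4)) + k(B(3)) = (45 - 3/10*9) - 117 = (45 - 27/10) - 117 = 423/10 - 117 = -747/10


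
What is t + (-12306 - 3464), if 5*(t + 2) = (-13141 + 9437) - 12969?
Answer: -95533/5 ≈ -19107.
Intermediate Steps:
t = -16683/5 (t = -2 + ((-13141 + 9437) - 12969)/5 = -2 + (-3704 - 12969)/5 = -2 + (⅕)*(-16673) = -2 - 16673/5 = -16683/5 ≈ -3336.6)
t + (-12306 - 3464) = -16683/5 + (-12306 - 3464) = -16683/5 - 15770 = -95533/5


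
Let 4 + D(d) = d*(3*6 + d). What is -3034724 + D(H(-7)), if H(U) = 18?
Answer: -3034080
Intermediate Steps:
D(d) = -4 + d*(18 + d) (D(d) = -4 + d*(3*6 + d) = -4 + d*(18 + d))
-3034724 + D(H(-7)) = -3034724 + (-4 + 18**2 + 18*18) = -3034724 + (-4 + 324 + 324) = -3034724 + 644 = -3034080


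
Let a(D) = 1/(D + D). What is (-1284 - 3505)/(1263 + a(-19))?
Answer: -181982/47993 ≈ -3.7918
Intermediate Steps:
a(D) = 1/(2*D)
(-1284 - 3505)/(1263 + a(-19)) = (-1284 - 3505)/(1263 + (½)/(-19)) = -4789/(1263 + (½)*(-1/19)) = -4789/(1263 - 1/38) = -4789/47993/38 = -4789*38/47993 = -181982/47993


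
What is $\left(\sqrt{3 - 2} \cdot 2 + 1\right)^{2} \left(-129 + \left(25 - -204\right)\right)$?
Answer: $900$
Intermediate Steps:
$\left(\sqrt{3 - 2} \cdot 2 + 1\right)^{2} \left(-129 + \left(25 - -204\right)\right) = \left(\sqrt{1} \cdot 2 + 1\right)^{2} \left(-129 + \left(25 + 204\right)\right) = \left(1 \cdot 2 + 1\right)^{2} \left(-129 + 229\right) = \left(2 + 1\right)^{2} \cdot 100 = 3^{2} \cdot 100 = 9 \cdot 100 = 900$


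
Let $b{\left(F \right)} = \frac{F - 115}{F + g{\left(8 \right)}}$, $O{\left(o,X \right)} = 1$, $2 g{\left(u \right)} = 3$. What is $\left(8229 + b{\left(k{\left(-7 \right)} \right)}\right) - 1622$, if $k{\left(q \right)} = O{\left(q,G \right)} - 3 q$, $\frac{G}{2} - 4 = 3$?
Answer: $\frac{310343}{47} \approx 6603.0$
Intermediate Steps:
$G = 14$ ($G = 8 + 2 \cdot 3 = 8 + 6 = 14$)
$g{\left(u \right)} = \frac{3}{2}$ ($g{\left(u \right)} = \frac{1}{2} \cdot 3 = \frac{3}{2}$)
$k{\left(q \right)} = 1 - 3 q$
$b{\left(F \right)} = \frac{-115 + F}{\frac{3}{2} + F}$ ($b{\left(F \right)} = \frac{F - 115}{F + \frac{3}{2}} = \frac{-115 + F}{\frac{3}{2} + F}$)
$\left(8229 + b{\left(k{\left(-7 \right)} \right)}\right) - 1622 = \left(8229 + \frac{2 \left(-115 + \left(1 - -21\right)\right)}{3 + 2 \left(1 - -21\right)}\right) - 1622 = \left(8229 + \frac{2 \left(-115 + \left(1 + 21\right)\right)}{3 + 2 \left(1 + 21\right)}\right) - 1622 = \left(8229 + \frac{2 \left(-115 + 22\right)}{3 + 2 \cdot 22}\right) - 1622 = \left(8229 + 2 \frac{1}{3 + 44} \left(-93\right)\right) - 1622 = \left(8229 + 2 \cdot \frac{1}{47} \left(-93\right)\right) - 1622 = \left(8229 - \frac{186}{47}\right) - 1622 = \frac{386577}{47} - 1622 = \frac{310343}{47}$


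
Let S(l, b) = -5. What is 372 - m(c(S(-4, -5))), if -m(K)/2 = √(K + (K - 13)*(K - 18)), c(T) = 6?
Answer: 372 + 6*√10 ≈ 390.97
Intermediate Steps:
m(K) = -2*√(K + (-18 + K)*(-13 + K)) (m(K) = -2*√(K + (K - 13)*(K - 18)) = -2*√(K + (-13 + K)*(-18 + K)) = -2*√(K + (-18 + K)*(-13 + K)))
372 - m(c(S(-4, -5))) = 372 - (-2)*√(234 + 6² - 30*6) = 372 - (-2)*√(234 + 36 - 180) = 372 - (-2)*√90 = 372 - (-2)*3*√10 = 372 - (-6)*√10 = 372 + 6*√10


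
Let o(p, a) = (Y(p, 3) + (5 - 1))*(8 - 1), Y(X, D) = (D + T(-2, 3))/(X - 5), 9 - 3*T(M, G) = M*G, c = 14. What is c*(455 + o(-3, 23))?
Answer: 6664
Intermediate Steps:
T(M, G) = 3 - G*M/3 (T(M, G) = 3 - M*G/3 = 3 - G*M/3)
Y(X, D) = (5 + D)/(-5 + X) (Y(X, D) = (D + (3 - ⅓*3*(-2)))/(X - 5) = (D + (3 + 2))/(-5 + X) = (D + 5)/(-5 + X) = (5 + D)/(-5 + X))
o(p, a) = 28 + 56/(-5 + p) (o(p, a) = ((5 + 3)/(-5 + p) + (5 - 1))*(8 - 1) = (8/(-5 + p) + 4)*7 = (4 + 8/(-5 + p))*7 = 28 + 56/(-5 + p))
c*(455 + o(-3, 23)) = 14*(455 + 28*(-3 - 3)/(-5 - 3)) = 14*(455 + 28*(-6)/(-8)) = 14*(455 + 28*(-⅛)*(-6)) = 14*(455 + 21) = 14*476 = 6664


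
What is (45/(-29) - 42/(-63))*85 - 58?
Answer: -11591/87 ≈ -133.23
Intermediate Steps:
(45/(-29) - 42/(-63))*85 - 58 = (45*(-1/29) - 42*(-1/63))*85 - 58 = (-45/29 + ⅔)*85 - 58 = -77/87*85 - 58 = -6545/87 - 58 = -11591/87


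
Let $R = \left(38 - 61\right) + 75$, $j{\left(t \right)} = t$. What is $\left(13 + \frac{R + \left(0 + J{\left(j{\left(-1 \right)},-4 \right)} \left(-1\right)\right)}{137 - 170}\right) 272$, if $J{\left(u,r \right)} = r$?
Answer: $\frac{101456}{33} \approx 3074.4$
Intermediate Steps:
$R = 52$ ($R = \left(38 - 61\right) + 75 = -23 + 75 = 52$)
$\left(13 + \frac{R + \left(0 + J{\left(j{\left(-1 \right)},-4 \right)} \left(-1\right)\right)}{137 - 170}\right) 272 = \left(13 + \frac{52 + \left(0 - -4\right)}{137 - 170}\right) 272 = \left(13 + \frac{52 + \left(0 + 4\right)}{-33}\right) 272 = \left(13 + \left(52 + 4\right) \left(- \frac{1}{33}\right)\right) 272 = \left(13 + 56 \left(- \frac{1}{33}\right)\right) 272 = \left(13 - \frac{56}{33}\right) 272 = \frac{373}{33} \cdot 272 = \frac{101456}{33}$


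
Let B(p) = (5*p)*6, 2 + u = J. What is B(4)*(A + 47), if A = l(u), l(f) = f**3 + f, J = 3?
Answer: 5880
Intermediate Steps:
u = 1 (u = -2 + 3 = 1)
l(f) = f + f**3
A = 2 (A = 1 + 1**3 = 1 + 1 = 2)
B(p) = 30*p
B(4)*(A + 47) = (30*4)*(2 + 47) = 120*49 = 5880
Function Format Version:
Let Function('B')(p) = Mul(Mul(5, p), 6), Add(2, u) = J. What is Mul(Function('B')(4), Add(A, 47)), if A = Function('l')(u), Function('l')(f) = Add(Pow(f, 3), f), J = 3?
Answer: 5880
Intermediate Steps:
u = 1 (u = Add(-2, 3) = 1)
Function('l')(f) = Add(f, Pow(f, 3))
A = 2 (A = Add(1, Pow(1, 3)) = Add(1, 1) = 2)
Function('B')(p) = Mul(30, p)
Mul(Function('B')(4), Add(A, 47)) = Mul(Mul(30, 4), Add(2, 47)) = Mul(120, 49) = 5880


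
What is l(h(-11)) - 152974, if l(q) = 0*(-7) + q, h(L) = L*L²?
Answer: -154305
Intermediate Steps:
h(L) = L³
l(q) = q (l(q) = 0 + q = q)
l(h(-11)) - 152974 = (-11)³ - 152974 = -1331 - 152974 = -154305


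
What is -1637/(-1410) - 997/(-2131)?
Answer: 4894217/3004710 ≈ 1.6288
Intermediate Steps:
-1637/(-1410) - 997/(-2131) = -1637*(-1/1410) - 997*(-1/2131) = 1637/1410 + 997/2131 = 4894217/3004710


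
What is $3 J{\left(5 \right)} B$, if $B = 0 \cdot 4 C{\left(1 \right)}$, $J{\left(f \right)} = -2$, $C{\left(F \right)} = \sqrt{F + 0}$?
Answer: $0$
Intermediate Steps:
$C{\left(F \right)} = \sqrt{F}$
$B = 0$ ($B = 0 \cdot 4 \sqrt{1} = 0 \cdot 1 = 0$)
$3 J{\left(5 \right)} B = 3 \left(-2\right) 0 = \left(-6\right) 0 = 0$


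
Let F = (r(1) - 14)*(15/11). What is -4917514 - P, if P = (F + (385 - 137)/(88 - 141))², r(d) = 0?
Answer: -1671600960110/339889 ≈ -4.9181e+6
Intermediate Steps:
F = -210/11 (F = (0 - 14)*(15/11) = -210/11 ≈ -19.091)
P = 192044164/339889 (P = (-210/11 + (385 - 137)/(88 - 141))² = (-210/11 + 248/(-53))² = (-210/11 + 248*(-1/53))² = (-210/11 - 248/53)² = (-13858/583)² = 192044164/339889 ≈ 565.02)
-4917514 - P = -4917514 - 1*192044164/339889 = -4917514 - 192044164/339889 = -1671600960110/339889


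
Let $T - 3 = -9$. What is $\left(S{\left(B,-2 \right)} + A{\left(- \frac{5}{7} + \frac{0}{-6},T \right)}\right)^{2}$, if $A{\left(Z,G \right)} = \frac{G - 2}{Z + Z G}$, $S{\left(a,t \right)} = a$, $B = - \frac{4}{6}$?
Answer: $\frac{47524}{5625} \approx 8.4487$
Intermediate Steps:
$B = - \frac{2}{3}$ ($B = \left(-4\right) \frac{1}{6} = - \frac{2}{3} \approx -0.66667$)
$T = -6$ ($T = 3 - 9 = -6$)
$A{\left(Z,G \right)} = \frac{-2 + G}{Z + G Z}$
$\left(S{\left(B,-2 \right)} + A{\left(- \frac{5}{7} + \frac{0}{-6},T \right)}\right)^{2} = \left(- \frac{2}{3} + \frac{-2 - 6}{\left(- \frac{5}{7} + \frac{0}{-6}\right) \left(1 - 6\right)}\right)^{2} = \left(- \frac{2}{3} + \frac{1}{\left(-5\right) \frac{1}{7} + 0 \left(- \frac{1}{6}\right)} \frac{1}{-5} \left(-8\right)\right)^{2} = \left(- \frac{2}{3} + \frac{1}{- \frac{5}{7} + 0} \left(- \frac{1}{5}\right) \left(-8\right)\right)^{2} = \left(- \frac{2}{3} + \frac{1}{- \frac{5}{7}} \left(- \frac{1}{5}\right) \left(-8\right)\right)^{2} = \left(- \frac{2}{3} - \left(- \frac{7}{25}\right) \left(-8\right)\right)^{2} = \left(- \frac{2}{3} - \frac{56}{25}\right)^{2} = \left(- \frac{218}{75}\right)^{2} = \frac{47524}{5625}$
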